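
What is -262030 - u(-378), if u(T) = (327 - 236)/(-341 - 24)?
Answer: -95640859/365 ≈ -2.6203e+5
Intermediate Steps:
u(T) = -91/365 (u(T) = 91/(-365) = 91*(-1/365) = -91/365)
-262030 - u(-378) = -262030 - 1*(-91/365) = -262030 + 91/365 = -95640859/365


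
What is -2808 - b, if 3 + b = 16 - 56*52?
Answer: 91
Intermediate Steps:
b = -2899 (b = -3 + (16 - 56*52) = -3 + (16 - 2912) = -3 - 2896 = -2899)
-2808 - b = -2808 - 1*(-2899) = -2808 + 2899 = 91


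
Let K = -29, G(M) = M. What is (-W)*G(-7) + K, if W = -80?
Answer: -589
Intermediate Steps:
(-W)*G(-7) + K = -1*(-80)*(-7) - 29 = 80*(-7) - 29 = -560 - 29 = -589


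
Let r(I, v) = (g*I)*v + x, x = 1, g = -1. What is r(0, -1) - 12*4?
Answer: -47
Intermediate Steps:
r(I, v) = 1 - I*v (r(I, v) = (-I)*v + 1 = -I*v + 1 = 1 - I*v)
r(0, -1) - 12*4 = (1 - 1*0*(-1)) - 12*4 = (1 + 0) - 48 = 1 - 48 = -47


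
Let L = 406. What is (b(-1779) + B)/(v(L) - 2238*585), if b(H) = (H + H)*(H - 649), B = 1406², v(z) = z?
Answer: -241265/29746 ≈ -8.1108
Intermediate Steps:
B = 1976836
b(H) = 2*H*(-649 + H) (b(H) = (2*H)*(-649 + H) = 2*H*(-649 + H))
(b(-1779) + B)/(v(L) - 2238*585) = (2*(-1779)*(-649 - 1779) + 1976836)/(406 - 2238*585) = (2*(-1779)*(-2428) + 1976836)/(406 - 1309230) = (8638824 + 1976836)/(-1308824) = 10615660*(-1/1308824) = -241265/29746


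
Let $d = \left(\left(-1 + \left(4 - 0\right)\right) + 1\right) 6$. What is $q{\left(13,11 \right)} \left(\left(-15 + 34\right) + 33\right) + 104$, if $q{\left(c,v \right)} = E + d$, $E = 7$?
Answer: $1716$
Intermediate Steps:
$d = 24$ ($d = \left(\left(-1 + \left(4 + 0\right)\right) + 1\right) 6 = \left(\left(-1 + 4\right) + 1\right) 6 = \left(3 + 1\right) 6 = 4 \cdot 6 = 24$)
$q{\left(c,v \right)} = 31$ ($q{\left(c,v \right)} = 7 + 24 = 31$)
$q{\left(13,11 \right)} \left(\left(-15 + 34\right) + 33\right) + 104 = 31 \left(\left(-15 + 34\right) + 33\right) + 104 = 31 \left(19 + 33\right) + 104 = 31 \cdot 52 + 104 = 1612 + 104 = 1716$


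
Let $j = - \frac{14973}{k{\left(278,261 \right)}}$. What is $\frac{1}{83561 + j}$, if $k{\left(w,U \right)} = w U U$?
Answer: $\frac{6312546}{527482651315} \approx 1.1967 \cdot 10^{-5}$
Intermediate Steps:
$k{\left(w,U \right)} = w U^{2}$ ($k{\left(w,U \right)} = U w U = w U^{2}$)
$j = - \frac{4991}{6312546}$ ($j = - \frac{14973}{278 \cdot 261^{2}} = - \frac{14973}{278 \cdot 68121} = - \frac{14973}{18937638} = \left(-14973\right) \frac{1}{18937638} = - \frac{4991}{6312546} \approx -0.00079065$)
$\frac{1}{83561 + j} = \frac{1}{83561 - \frac{4991}{6312546}} = \frac{1}{\frac{527482651315}{6312546}} = \frac{6312546}{527482651315}$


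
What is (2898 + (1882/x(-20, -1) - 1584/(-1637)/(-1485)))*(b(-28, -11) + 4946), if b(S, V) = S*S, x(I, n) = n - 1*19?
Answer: 26300603927/1637 ≈ 1.6066e+7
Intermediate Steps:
x(I, n) = -19 + n (x(I, n) = n - 19 = -19 + n)
b(S, V) = S²
(2898 + (1882/x(-20, -1) - 1584/(-1637)/(-1485)))*(b(-28, -11) + 4946) = (2898 + (1882/(-19 - 1) - 1584/(-1637)/(-1485)))*((-28)² + 4946) = (2898 + (1882/(-20) - 1584*(-1/1637)*(-1/1485)))*(784 + 4946) = (2898 + (1882*(-1/20) + (1584/1637)*(-1/1485)))*5730 = (2898 + (-941/10 - 16/24555))*5730 = (2898 - 4621283/49110)*5730 = (137699497/49110)*5730 = 26300603927/1637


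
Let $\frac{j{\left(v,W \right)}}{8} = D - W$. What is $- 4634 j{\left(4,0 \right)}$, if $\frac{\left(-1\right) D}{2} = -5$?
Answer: $-370720$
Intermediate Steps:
$D = 10$ ($D = \left(-2\right) \left(-5\right) = 10$)
$j{\left(v,W \right)} = 80 - 8 W$ ($j{\left(v,W \right)} = 8 \left(10 - W\right) = 80 - 8 W$)
$- 4634 j{\left(4,0 \right)} = - 4634 \left(80 - 0\right) = - 4634 \left(80 + 0\right) = \left(-4634\right) 80 = -370720$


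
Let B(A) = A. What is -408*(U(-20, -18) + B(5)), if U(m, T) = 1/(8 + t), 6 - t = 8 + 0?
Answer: -2108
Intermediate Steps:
t = -2 (t = 6 - (8 + 0) = 6 - 1*8 = 6 - 8 = -2)
U(m, T) = ⅙ (U(m, T) = 1/(8 - 2) = 1/6 = ⅙)
-408*(U(-20, -18) + B(5)) = -408*(⅙ + 5) = -408*31/6 = -2108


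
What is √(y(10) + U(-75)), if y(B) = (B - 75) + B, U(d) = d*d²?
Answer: I*√421930 ≈ 649.56*I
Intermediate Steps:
U(d) = d³
y(B) = -75 + 2*B (y(B) = (-75 + B) + B = -75 + 2*B)
√(y(10) + U(-75)) = √((-75 + 2*10) + (-75)³) = √((-75 + 20) - 421875) = √(-55 - 421875) = √(-421930) = I*√421930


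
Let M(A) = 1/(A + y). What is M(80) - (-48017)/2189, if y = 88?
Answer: 8069045/367752 ≈ 21.942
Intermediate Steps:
M(A) = 1/(88 + A) (M(A) = 1/(A + 88) = 1/(88 + A))
M(80) - (-48017)/2189 = 1/(88 + 80) - (-48017)/2189 = 1/168 - (-48017)/2189 = 1/168 - 1*(-48017/2189) = 1/168 + 48017/2189 = 8069045/367752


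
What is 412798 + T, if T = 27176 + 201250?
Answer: 641224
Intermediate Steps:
T = 228426
412798 + T = 412798 + 228426 = 641224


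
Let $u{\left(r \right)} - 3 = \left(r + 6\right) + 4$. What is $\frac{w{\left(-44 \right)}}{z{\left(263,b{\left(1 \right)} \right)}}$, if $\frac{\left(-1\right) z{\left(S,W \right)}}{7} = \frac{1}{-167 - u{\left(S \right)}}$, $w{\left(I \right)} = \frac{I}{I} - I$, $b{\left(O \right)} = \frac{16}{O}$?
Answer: $\frac{19935}{7} \approx 2847.9$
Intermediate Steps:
$u{\left(r \right)} = 13 + r$ ($u{\left(r \right)} = 3 + \left(\left(r + 6\right) + 4\right) = 3 + \left(\left(6 + r\right) + 4\right) = 3 + \left(10 + r\right) = 13 + r$)
$w{\left(I \right)} = 1 - I$
$z{\left(S,W \right)} = - \frac{7}{-180 - S}$ ($z{\left(S,W \right)} = - \frac{7}{-167 - \left(13 + S\right)} = - \frac{7}{-180 - S}$)
$\frac{w{\left(-44 \right)}}{z{\left(263,b{\left(1 \right)} \right)}} = \frac{1 - -44}{7 \frac{1}{180 + 263}} = \frac{1 + 44}{7 \cdot \frac{1}{443}} = \frac{45}{7 \cdot \frac{1}{443}} = \frac{45}{\frac{7}{443}} = 45 \cdot \frac{443}{7} = \frac{19935}{7}$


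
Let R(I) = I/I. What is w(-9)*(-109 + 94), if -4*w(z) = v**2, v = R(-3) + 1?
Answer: 15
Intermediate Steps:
R(I) = 1
v = 2 (v = 1 + 1 = 2)
w(z) = -1 (w(z) = -1/4*2**2 = -1/4*4 = -1)
w(-9)*(-109 + 94) = -(-109 + 94) = -1*(-15) = 15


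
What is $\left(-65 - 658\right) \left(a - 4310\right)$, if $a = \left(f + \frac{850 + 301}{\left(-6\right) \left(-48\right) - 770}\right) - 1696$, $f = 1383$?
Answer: $\frac{6688311}{2} \approx 3.3442 \cdot 10^{6}$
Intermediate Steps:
$a = - \frac{152017}{482}$ ($a = \left(1383 + \frac{850 + 301}{\left(-6\right) \left(-48\right) - 770}\right) - 1696 = \left(1383 + \frac{1151}{288 - 770}\right) - 1696 = \left(1383 + \frac{1151}{-482}\right) - 1696 = \left(1383 + 1151 \left(- \frac{1}{482}\right)\right) - 1696 = \left(1383 - \frac{1151}{482}\right) - 1696 = \frac{665455}{482} - 1696 = - \frac{152017}{482} \approx -315.39$)
$\left(-65 - 658\right) \left(a - 4310\right) = \left(-65 - 658\right) \left(- \frac{152017}{482} - 4310\right) = \left(-723\right) \left(- \frac{2229437}{482}\right) = \frac{6688311}{2}$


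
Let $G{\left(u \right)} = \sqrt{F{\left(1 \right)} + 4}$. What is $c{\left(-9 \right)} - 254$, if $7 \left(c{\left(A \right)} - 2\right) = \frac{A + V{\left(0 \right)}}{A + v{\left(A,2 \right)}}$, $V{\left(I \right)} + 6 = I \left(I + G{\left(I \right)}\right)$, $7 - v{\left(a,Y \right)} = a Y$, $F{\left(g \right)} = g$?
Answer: $- \frac{28239}{112} \approx -252.13$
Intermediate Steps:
$G{\left(u \right)} = \sqrt{5}$ ($G{\left(u \right)} = \sqrt{1 + 4} = \sqrt{5}$)
$v{\left(a,Y \right)} = 7 - Y a$ ($v{\left(a,Y \right)} = 7 - a Y = 7 - Y a$)
$V{\left(I \right)} = -6 + I \left(I + \sqrt{5}\right)$
$c{\left(A \right)} = 2 + \frac{-6 + A}{7 \left(7 - A\right)}$ ($c{\left(A \right)} = 2 + \frac{\left(A + \left(-6 + 0^{2} + 0 \sqrt{5}\right)\right) \frac{1}{A + \left(7 - 2 A\right)}}{7} = 2 + \frac{\left(A + \left(-6 + 0 + 0\right)\right) \frac{1}{A - \left(-7 + 2 A\right)}}{7} = 2 + \frac{\left(A - 6\right) \frac{1}{7 - A}}{7} = 2 + \frac{\left(-6 + A\right) \frac{1}{7 - A}}{7} = 2 + \frac{\frac{1}{7 - A} \left(-6 + A\right)}{7} = 2 + \frac{-6 + A}{7 \left(7 - A\right)}$)
$c{\left(-9 \right)} - 254 = \frac{-92 + 13 \left(-9\right)}{7 \left(-7 - 9\right)} - 254 = \frac{-92 - 117}{7 \left(-16\right)} - 254 = \frac{1}{7} \left(- \frac{1}{16}\right) \left(-209\right) - 254 = \frac{209}{112} - 254 = - \frac{28239}{112}$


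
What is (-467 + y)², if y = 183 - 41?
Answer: 105625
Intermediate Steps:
y = 142
(-467 + y)² = (-467 + 142)² = (-325)² = 105625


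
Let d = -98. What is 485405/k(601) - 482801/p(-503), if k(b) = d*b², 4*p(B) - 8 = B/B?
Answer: -68360180337037/318579282 ≈ -2.1458e+5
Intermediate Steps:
p(B) = 9/4 (p(B) = 2 + (B/B)/4 = 2 + (¼)*1 = 2 + ¼ = 9/4)
k(b) = -98*b²
485405/k(601) - 482801/p(-503) = 485405/((-98*601²)) - 482801/9/4 = 485405/((-98*361201)) - 482801*4/9 = 485405/(-35397698) - 1931204/9 = 485405*(-1/35397698) - 1931204/9 = -485405/35397698 - 1931204/9 = -68360180337037/318579282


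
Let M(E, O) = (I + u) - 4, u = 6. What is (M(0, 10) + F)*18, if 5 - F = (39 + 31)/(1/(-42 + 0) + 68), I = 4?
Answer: 102474/571 ≈ 179.46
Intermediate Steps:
M(E, O) = 6 (M(E, O) = (4 + 6) - 4 = 10 - 4 = 6)
F = 2267/571 (F = 5 - (39 + 31)/(1/(-42 + 0) + 68) = 5 - 70/(1/(-42) + 68) = 5 - 70/(-1/42 + 68) = 5 - 70/2855/42 = 5 - 70*42/2855 = 5 - 1*588/571 = 5 - 588/571 = 2267/571 ≈ 3.9702)
(M(0, 10) + F)*18 = (6 + 2267/571)*18 = (5693/571)*18 = 102474/571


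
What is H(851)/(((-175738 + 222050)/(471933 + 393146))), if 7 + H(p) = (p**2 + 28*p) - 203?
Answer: 646922512701/46312 ≈ 1.3969e+7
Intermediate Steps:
H(p) = -210 + p**2 + 28*p (H(p) = -7 + ((p**2 + 28*p) - 203) = -7 + (-203 + p**2 + 28*p) = -210 + p**2 + 28*p)
H(851)/(((-175738 + 222050)/(471933 + 393146))) = (-210 + 851**2 + 28*851)/(((-175738 + 222050)/(471933 + 393146))) = (-210 + 724201 + 23828)/((46312/865079)) = 747819/((46312*(1/865079))) = 747819/(46312/865079) = 747819*(865079/46312) = 646922512701/46312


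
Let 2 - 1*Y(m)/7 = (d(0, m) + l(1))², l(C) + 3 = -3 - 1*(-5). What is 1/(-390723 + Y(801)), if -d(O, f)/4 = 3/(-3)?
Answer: -1/390772 ≈ -2.5590e-6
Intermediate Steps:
l(C) = -1 (l(C) = -3 + (-3 - 1*(-5)) = -3 + (-3 + 5) = -3 + 2 = -1)
d(O, f) = 4 (d(O, f) = -12/(-3) = -12*(-1)/3 = -4*(-1) = 4)
Y(m) = -49 (Y(m) = 14 - 7*(4 - 1)² = 14 - 7*3² = 14 - 7*9 = 14 - 63 = -49)
1/(-390723 + Y(801)) = 1/(-390723 - 49) = 1/(-390772) = -1/390772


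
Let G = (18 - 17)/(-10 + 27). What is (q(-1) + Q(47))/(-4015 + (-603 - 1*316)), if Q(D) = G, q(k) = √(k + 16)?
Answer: -1/83878 - √15/4934 ≈ -0.00079688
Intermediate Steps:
G = 1/17 ≈ 0.058824
q(k) = √(16 + k)
Q(D) = 1/17
(q(-1) + Q(47))/(-4015 + (-603 - 1*316)) = (√(16 - 1) + 1/17)/(-4015 + (-603 - 1*316)) = (√15 + 1/17)/(-4015 + (-603 - 316)) = (1/17 + √15)/(-4015 - 919) = (1/17 + √15)/(-4934) = (1/17 + √15)*(-1/4934) = -1/83878 - √15/4934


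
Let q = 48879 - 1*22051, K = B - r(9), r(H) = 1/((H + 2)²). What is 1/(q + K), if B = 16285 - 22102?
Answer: 121/2542330 ≈ 4.7594e-5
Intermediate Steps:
B = -5817
r(H) = (2 + H)⁻² (r(H) = 1/((2 + H)²) = (2 + H)⁻²)
K = -703858/121 (K = -5817 - 1/(2 + 9)² = -5817 - 1/11² = -5817 - 1*1/121 = -5817 - 1/121 = -703858/121 ≈ -5817.0)
q = 26828 (q = 48879 - 22051 = 26828)
1/(q + K) = 1/(26828 - 703858/121) = 1/(2542330/121) = 121/2542330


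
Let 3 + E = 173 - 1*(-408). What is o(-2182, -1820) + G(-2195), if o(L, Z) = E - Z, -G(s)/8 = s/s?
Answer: 2390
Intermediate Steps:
E = 578 (E = -3 + (173 - 1*(-408)) = -3 + (173 + 408) = -3 + 581 = 578)
G(s) = -8 (G(s) = -8*s/s = -8*1 = -8)
o(L, Z) = 578 - Z
o(-2182, -1820) + G(-2195) = (578 - 1*(-1820)) - 8 = (578 + 1820) - 8 = 2398 - 8 = 2390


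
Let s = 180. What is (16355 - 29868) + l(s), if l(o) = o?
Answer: -13333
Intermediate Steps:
(16355 - 29868) + l(s) = (16355 - 29868) + 180 = -13513 + 180 = -13333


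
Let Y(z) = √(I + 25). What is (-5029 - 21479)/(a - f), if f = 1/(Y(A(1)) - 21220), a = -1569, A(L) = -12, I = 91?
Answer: 18727962872335008/1108502069719765 + 53016*√29/1108502069719765 ≈ 16.895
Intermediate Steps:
Y(z) = 2*√29 (Y(z) = √(91 + 25) = √116 = 2*√29)
f = 1/(-21220 + 2*√29) (f = 1/(2*√29 - 21220) = 1/(-21220 + 2*√29) ≈ -4.7149e-5)
(-5029 - 21479)/(a - f) = (-5029 - 21479)/(-1569 - (-5305/112572071 - √29/225144142)) = -26508/(-1569 + (5305/112572071 + √29/225144142)) = -26508/(-176625574094/112572071 + √29/225144142)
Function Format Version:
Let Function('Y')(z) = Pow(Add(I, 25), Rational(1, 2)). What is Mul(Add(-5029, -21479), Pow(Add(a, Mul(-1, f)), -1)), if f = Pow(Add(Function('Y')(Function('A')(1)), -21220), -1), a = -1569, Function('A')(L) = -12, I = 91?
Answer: Add(Rational(18727962872335008, 1108502069719765), Mul(Rational(53016, 1108502069719765), Pow(29, Rational(1, 2)))) ≈ 16.895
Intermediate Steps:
Function('Y')(z) = Mul(2, Pow(29, Rational(1, 2))) (Function('Y')(z) = Pow(Add(91, 25), Rational(1, 2)) = Pow(116, Rational(1, 2)) = Mul(2, Pow(29, Rational(1, 2))))
f = Pow(Add(-21220, Mul(2, Pow(29, Rational(1, 2)))), -1) (f = Pow(Add(Mul(2, Pow(29, Rational(1, 2))), -21220), -1) = Pow(Add(-21220, Mul(2, Pow(29, Rational(1, 2)))), -1) ≈ -4.7149e-5)
Mul(Add(-5029, -21479), Pow(Add(a, Mul(-1, f)), -1)) = Mul(Add(-5029, -21479), Pow(Add(-1569, Mul(-1, Add(Rational(-5305, 112572071), Mul(Rational(-1, 225144142), Pow(29, Rational(1, 2)))))), -1)) = Mul(-26508, Pow(Add(-1569, Add(Rational(5305, 112572071), Mul(Rational(1, 225144142), Pow(29, Rational(1, 2))))), -1)) = Mul(-26508, Pow(Add(Rational(-176625574094, 112572071), Mul(Rational(1, 225144142), Pow(29, Rational(1, 2)))), -1))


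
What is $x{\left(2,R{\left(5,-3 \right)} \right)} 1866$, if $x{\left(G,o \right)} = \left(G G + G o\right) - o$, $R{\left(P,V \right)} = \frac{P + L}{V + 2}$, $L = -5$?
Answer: $7464$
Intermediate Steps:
$R{\left(P,V \right)} = \frac{-5 + P}{2 + V}$ ($R{\left(P,V \right)} = \frac{P - 5}{V + 2} = \frac{-5 + P}{2 + V}$)
$x{\left(G,o \right)} = G^{2} - o + G o$ ($x{\left(G,o \right)} = \left(G^{2} + G o\right) - o = G^{2} - o + G o$)
$x{\left(2,R{\left(5,-3 \right)} \right)} 1866 = \left(2^{2} - \frac{-5 + 5}{2 - 3} + 2 \frac{-5 + 5}{2 - 3}\right) 1866 = \left(4 - \frac{1}{-1} \cdot 0 + 2 \frac{1}{-1} \cdot 0\right) 1866 = \left(4 - \left(-1\right) 0 + 2 \left(\left(-1\right) 0\right)\right) 1866 = \left(4 - 0 + 2 \cdot 0\right) 1866 = \left(4 + 0 + 0\right) 1866 = 4 \cdot 1866 = 7464$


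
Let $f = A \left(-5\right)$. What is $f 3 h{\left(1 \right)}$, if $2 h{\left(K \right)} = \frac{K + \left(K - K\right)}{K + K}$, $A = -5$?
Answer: $\frac{75}{4} \approx 18.75$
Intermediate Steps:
$f = 25$ ($f = \left(-5\right) \left(-5\right) = 25$)
$h{\left(K \right)} = \frac{1}{4}$ ($h{\left(K \right)} = \frac{\left(K + \left(K - K\right)\right) \frac{1}{K + K}}{2} = \frac{\left(K + 0\right) \frac{1}{2 K}}{2} = \frac{K \frac{1}{2 K}}{2} = \frac{1}{2} \cdot \frac{1}{2} = \frac{1}{4}$)
$f 3 h{\left(1 \right)} = 25 \cdot 3 \cdot \frac{1}{4} = 75 \cdot \frac{1}{4} = \frac{75}{4}$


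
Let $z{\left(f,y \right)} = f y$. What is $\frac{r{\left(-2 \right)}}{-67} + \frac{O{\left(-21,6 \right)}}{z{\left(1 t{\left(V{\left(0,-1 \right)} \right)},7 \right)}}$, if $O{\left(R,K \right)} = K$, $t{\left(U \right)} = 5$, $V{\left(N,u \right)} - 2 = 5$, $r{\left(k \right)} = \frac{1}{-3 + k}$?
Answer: $\frac{409}{2345} \approx 0.17441$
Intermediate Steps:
$V{\left(N,u \right)} = 7$ ($V{\left(N,u \right)} = 2 + 5 = 7$)
$\frac{r{\left(-2 \right)}}{-67} + \frac{O{\left(-21,6 \right)}}{z{\left(1 t{\left(V{\left(0,-1 \right)} \right)},7 \right)}} = \frac{1}{\left(-3 - 2\right) \left(-67\right)} + \frac{6}{1 \cdot 5 \cdot 7} = \frac{1}{-5} \left(- \frac{1}{67}\right) + \frac{6}{5 \cdot 7} = \left(- \frac{1}{5}\right) \left(- \frac{1}{67}\right) + \frac{6}{35} = \frac{1}{335} + 6 \cdot \frac{1}{35} = \frac{1}{335} + \frac{6}{35} = \frac{409}{2345}$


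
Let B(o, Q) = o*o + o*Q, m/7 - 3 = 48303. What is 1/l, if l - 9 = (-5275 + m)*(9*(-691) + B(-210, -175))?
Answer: 1/24842197086 ≈ 4.0254e-11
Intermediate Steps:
m = 338142 (m = 21 + 7*48303 = 21 + 338121 = 338142)
B(o, Q) = o² + Q*o
l = 24842197086 (l = 9 + (-5275 + 338142)*(9*(-691) - 210*(-175 - 210)) = 9 + 332867*(-6219 - 210*(-385)) = 9 + 332867*(-6219 + 80850) = 9 + 332867*74631 = 9 + 24842197077 = 24842197086)
1/l = 1/24842197086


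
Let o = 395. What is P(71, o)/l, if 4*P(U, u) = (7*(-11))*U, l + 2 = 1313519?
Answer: -5467/5254068 ≈ -0.0010405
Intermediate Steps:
l = 1313517 (l = -2 + 1313519 = 1313517)
P(U, u) = -77*U/4 (P(U, u) = ((7*(-11))*U)/4 = (-77*U)/4 = -77*U/4)
P(71, o)/l = -77/4*71/1313517 = -5467/4*1/1313517 = -5467/5254068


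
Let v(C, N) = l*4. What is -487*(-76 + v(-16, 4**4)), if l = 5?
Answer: 27272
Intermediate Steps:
v(C, N) = 20 (v(C, N) = 5*4 = 20)
-487*(-76 + v(-16, 4**4)) = -487*(-76 + 20) = -487*(-56) = 27272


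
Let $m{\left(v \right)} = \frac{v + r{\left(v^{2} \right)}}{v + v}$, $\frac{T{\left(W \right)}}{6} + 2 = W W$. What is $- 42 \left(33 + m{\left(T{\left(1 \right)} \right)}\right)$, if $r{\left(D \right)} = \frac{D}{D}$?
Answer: $- \frac{2807}{2} \approx -1403.5$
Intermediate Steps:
$r{\left(D \right)} = 1$
$T{\left(W \right)} = -12 + 6 W^{2}$ ($T{\left(W \right)} = -12 + 6 W W = -12 + 6 W^{2}$)
$m{\left(v \right)} = \frac{1 + v}{2 v}$ ($m{\left(v \right)} = \frac{v + 1}{v + v} = \frac{1 + v}{2 v}$)
$- 42 \left(33 + m{\left(T{\left(1 \right)} \right)}\right) = - 42 \left(33 + \frac{1 - \left(12 - 6 \cdot 1^{2}\right)}{2 \left(-12 + 6 \cdot 1^{2}\right)}\right) = - 42 \left(33 + \frac{1 + \left(-12 + 6 \cdot 1\right)}{2 \left(-12 + 6 \cdot 1\right)}\right) = - 42 \left(33 + \frac{1 + \left(-12 + 6\right)}{2 \left(-12 + 6\right)}\right) = - 42 \left(33 + \frac{1 - 6}{2 \left(-6\right)}\right) = - 42 \left(33 + \frac{1}{2} \left(- \frac{1}{6}\right) \left(-5\right)\right) = - 42 \left(33 + \frac{5}{12}\right) = \left(-42\right) \frac{401}{12} = - \frac{2807}{2}$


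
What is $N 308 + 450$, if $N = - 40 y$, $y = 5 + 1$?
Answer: $-73470$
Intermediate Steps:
$y = 6$
$N = -240$ ($N = \left(-40\right) 6 = -240$)
$N 308 + 450 = \left(-240\right) 308 + 450 = -73920 + 450 = -73470$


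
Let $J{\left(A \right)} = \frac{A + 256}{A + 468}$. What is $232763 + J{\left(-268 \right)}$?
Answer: $\frac{11638147}{50} \approx 2.3276 \cdot 10^{5}$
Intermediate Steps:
$J{\left(A \right)} = \frac{256 + A}{468 + A}$
$232763 + J{\left(-268 \right)} = 232763 + \frac{256 - 268}{468 - 268} = 232763 + \frac{1}{200} \left(-12\right) = 232763 - \frac{3}{50} = \frac{11638147}{50}$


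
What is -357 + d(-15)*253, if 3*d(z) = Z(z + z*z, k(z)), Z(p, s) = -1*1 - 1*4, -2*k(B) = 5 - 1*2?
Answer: -2336/3 ≈ -778.67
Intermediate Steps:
k(B) = -3/2 (k(B) = -(5 - 1*2)/2 = -(5 - 2)/2 = -½*3 = -3/2)
Z(p, s) = -5 (Z(p, s) = -1 - 4 = -5)
d(z) = -5/3 (d(z) = (⅓)*(-5) = -5/3)
-357 + d(-15)*253 = -357 - 5/3*253 = -357 - 1265/3 = -2336/3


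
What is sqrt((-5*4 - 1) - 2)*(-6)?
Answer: -6*I*sqrt(23) ≈ -28.775*I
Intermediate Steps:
sqrt((-5*4 - 1) - 2)*(-6) = sqrt((-20 - 1) - 2)*(-6) = sqrt(-21 - 2)*(-6) = sqrt(-23)*(-6) = (I*sqrt(23))*(-6) = -6*I*sqrt(23)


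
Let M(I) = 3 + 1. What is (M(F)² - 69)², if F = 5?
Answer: 2809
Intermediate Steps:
M(I) = 4
(M(F)² - 69)² = (4² - 69)² = (16 - 69)² = (-53)² = 2809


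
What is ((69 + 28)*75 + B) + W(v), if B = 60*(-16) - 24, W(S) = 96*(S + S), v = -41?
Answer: -1581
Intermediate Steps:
W(S) = 192*S (W(S) = 96*(2*S) = 192*S)
B = -984 (B = -960 - 24 = -984)
((69 + 28)*75 + B) + W(v) = ((69 + 28)*75 - 984) + 192*(-41) = (97*75 - 984) - 7872 = (7275 - 984) - 7872 = 6291 - 7872 = -1581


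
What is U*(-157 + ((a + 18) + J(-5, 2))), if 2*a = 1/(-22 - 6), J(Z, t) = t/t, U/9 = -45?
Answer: 3130245/56 ≈ 55897.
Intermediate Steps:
U = -405 (U = 9*(-45) = -405)
J(Z, t) = 1
a = -1/56 (a = 1/(2*(-22 - 6)) = (½)/(-28) = (½)*(-1/28) = -1/56 ≈ -0.017857)
U*(-157 + ((a + 18) + J(-5, 2))) = -405*(-157 + ((-1/56 + 18) + 1)) = -405*(-157 + (1007/56 + 1)) = -405*(-157 + 1063/56) = -405*(-7729/56) = 3130245/56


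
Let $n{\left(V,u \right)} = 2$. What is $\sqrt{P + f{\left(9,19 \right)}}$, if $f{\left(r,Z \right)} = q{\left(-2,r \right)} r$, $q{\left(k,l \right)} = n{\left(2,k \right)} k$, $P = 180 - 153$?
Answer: $3 i \approx 3.0 i$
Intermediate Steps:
$P = 27$
$q{\left(k,l \right)} = 2 k$
$f{\left(r,Z \right)} = - 4 r$ ($f{\left(r,Z \right)} = 2 \left(-2\right) r = - 4 r$)
$\sqrt{P + f{\left(9,19 \right)}} = \sqrt{27 - 36} = \sqrt{-9} = 3 i$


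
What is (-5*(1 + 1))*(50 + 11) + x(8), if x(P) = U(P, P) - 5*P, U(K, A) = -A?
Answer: -658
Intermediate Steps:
x(P) = -6*P (x(P) = -P - 5*P = -6*P)
(-5*(1 + 1))*(50 + 11) + x(8) = (-5*(1 + 1))*(50 + 11) - 6*8 = -5*2*61 - 48 = -10*61 - 48 = -610 - 48 = -658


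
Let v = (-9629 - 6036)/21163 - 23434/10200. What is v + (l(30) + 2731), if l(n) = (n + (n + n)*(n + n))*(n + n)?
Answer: 23801869661929/107931300 ≈ 2.2053e+5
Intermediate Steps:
l(n) = 2*n*(n + 4*n²) (l(n) = (n + (2*n)*(2*n))*(2*n) = (n + 4*n²)*(2*n) = 2*n*(n + 4*n²))
v = -327858371/107931300 (v = -15665*1/21163 - 23434*1/10200 = -15665/21163 - 11717/5100 = -327858371/107931300 ≈ -3.0377)
v + (l(30) + 2731) = -327858371/107931300 + (30²*(2 + 8*30) + 2731) = -327858371/107931300 + (900*(2 + 240) + 2731) = -327858371/107931300 + (900*242 + 2731) = -327858371/107931300 + (217800 + 2731) = -327858371/107931300 + 220531 = 23801869661929/107931300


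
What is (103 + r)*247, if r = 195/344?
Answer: 8799869/344 ≈ 25581.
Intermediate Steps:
r = 195/344 (r = 195*(1/344) = 195/344 ≈ 0.56686)
(103 + r)*247 = (103 + 195/344)*247 = (35627/344)*247 = 8799869/344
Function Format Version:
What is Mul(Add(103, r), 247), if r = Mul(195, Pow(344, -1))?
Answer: Rational(8799869, 344) ≈ 25581.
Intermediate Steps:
r = Rational(195, 344) (r = Mul(195, Rational(1, 344)) = Rational(195, 344) ≈ 0.56686)
Mul(Add(103, r), 247) = Mul(Add(103, Rational(195, 344)), 247) = Mul(Rational(35627, 344), 247) = Rational(8799869, 344)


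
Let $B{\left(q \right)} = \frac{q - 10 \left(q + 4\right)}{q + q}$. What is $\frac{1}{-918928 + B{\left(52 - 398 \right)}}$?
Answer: $- \frac{346}{317950625} \approx -1.0882 \cdot 10^{-6}$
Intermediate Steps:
$B{\left(q \right)} = \frac{-40 - 9 q}{2 q}$ ($B{\left(q \right)} = \frac{q - 10 \left(4 + q\right)}{2 q} = \left(q - \left(40 + 10 q\right)\right) \frac{1}{2 q} = \left(-40 - 9 q\right) \frac{1}{2 q} = \frac{-40 - 9 q}{2 q}$)
$\frac{1}{-918928 + B{\left(52 - 398 \right)}} = \frac{1}{-918928 - \left(\frac{9}{2} + \frac{20}{52 - 398}\right)} = \frac{1}{-918928 - \left(\frac{9}{2} + \frac{20}{-346}\right)} = \frac{1}{-918928 - \frac{1537}{346}} = \frac{1}{- \frac{317950625}{346}} = - \frac{346}{317950625}$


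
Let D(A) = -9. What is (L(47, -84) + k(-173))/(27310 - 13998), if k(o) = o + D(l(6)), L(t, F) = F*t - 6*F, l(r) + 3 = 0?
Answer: -1813/6656 ≈ -0.27239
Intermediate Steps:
l(r) = -3 (l(r) = -3 + 0 = -3)
L(t, F) = -6*F + F*t
k(o) = -9 + o (k(o) = o - 9 = -9 + o)
(L(47, -84) + k(-173))/(27310 - 13998) = (-84*(-6 + 47) + (-9 - 173))/(27310 - 13998) = (-84*41 - 182)/13312 = (-3444 - 182)*(1/13312) = -3626*1/13312 = -1813/6656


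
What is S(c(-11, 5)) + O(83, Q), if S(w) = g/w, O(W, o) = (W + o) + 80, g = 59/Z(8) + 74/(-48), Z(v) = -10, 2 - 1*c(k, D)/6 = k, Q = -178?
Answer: -141293/9360 ≈ -15.095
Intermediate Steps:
c(k, D) = 12 - 6*k
g = -893/120 (g = 59/(-10) + 74/(-48) = 59*(-1/10) + 74*(-1/48) = -59/10 - 37/24 = -893/120 ≈ -7.4417)
O(W, o) = 80 + W + o
S(w) = -893/(120*w)
S(c(-11, 5)) + O(83, Q) = -893/(120*(12 - 6*(-11))) + (80 + 83 - 178) = -893/(120*(12 + 66)) - 15 = -893/120/78 - 15 = -893/120*1/78 - 15 = -893/9360 - 15 = -141293/9360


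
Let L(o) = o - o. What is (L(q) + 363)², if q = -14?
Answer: 131769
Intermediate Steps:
L(o) = 0
(L(q) + 363)² = (0 + 363)² = 363² = 131769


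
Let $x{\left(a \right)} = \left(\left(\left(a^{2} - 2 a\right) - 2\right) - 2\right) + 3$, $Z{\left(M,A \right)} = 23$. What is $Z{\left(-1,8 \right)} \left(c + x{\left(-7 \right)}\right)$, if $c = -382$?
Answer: $-7360$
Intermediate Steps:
$x{\left(a \right)} = -1 + a^{2} - 2 a$ ($x{\left(a \right)} = \left(\left(-2 + a^{2} - 2 a\right) - 2\right) + 3 = \left(-4 + a^{2} - 2 a\right) + 3 = -1 + a^{2} - 2 a$)
$Z{\left(-1,8 \right)} \left(c + x{\left(-7 \right)}\right) = 23 \left(-382 - \left(-13 - 49\right)\right) = 23 \left(-382 + \left(-1 + 49 + 14\right)\right) = 23 \left(-382 + 62\right) = 23 \left(-320\right) = -7360$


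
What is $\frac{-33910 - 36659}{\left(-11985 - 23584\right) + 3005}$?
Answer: $\frac{70569}{32564} \approx 2.1671$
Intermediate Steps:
$\frac{-33910 - 36659}{\left(-11985 - 23584\right) + 3005} = - \frac{70569}{\left(-11985 - 23584\right) + 3005} = - \frac{70569}{-35569 + 3005} = - \frac{70569}{-32564} = \left(-70569\right) \left(- \frac{1}{32564}\right) = \frac{70569}{32564}$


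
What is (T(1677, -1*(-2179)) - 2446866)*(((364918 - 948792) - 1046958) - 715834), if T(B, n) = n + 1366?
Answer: 5733658317786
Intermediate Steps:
T(B, n) = 1366 + n
(T(1677, -1*(-2179)) - 2446866)*(((364918 - 948792) - 1046958) - 715834) = ((1366 - 1*(-2179)) - 2446866)*(((364918 - 948792) - 1046958) - 715834) = ((1366 + 2179) - 2446866)*((-583874 - 1046958) - 715834) = (3545 - 2446866)*(-1630832 - 715834) = -2443321*(-2346666) = 5733658317786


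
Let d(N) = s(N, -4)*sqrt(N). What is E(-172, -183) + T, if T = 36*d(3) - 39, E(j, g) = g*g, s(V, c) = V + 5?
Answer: 33450 + 288*sqrt(3) ≈ 33949.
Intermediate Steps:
s(V, c) = 5 + V
d(N) = sqrt(N)*(5 + N) (d(N) = (5 + N)*sqrt(N) = sqrt(N)*(5 + N))
E(j, g) = g**2
T = -39 + 288*sqrt(3) (T = 36*(sqrt(3)*(5 + 3)) - 39 = 36*(sqrt(3)*8) - 39 = 36*(8*sqrt(3)) - 39 = 288*sqrt(3) - 39 = -39 + 288*sqrt(3) ≈ 459.83)
E(-172, -183) + T = (-183)**2 + (-39 + 288*sqrt(3)) = 33489 + (-39 + 288*sqrt(3)) = 33450 + 288*sqrt(3)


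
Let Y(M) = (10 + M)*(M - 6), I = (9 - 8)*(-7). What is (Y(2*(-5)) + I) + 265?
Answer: 258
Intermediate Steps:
I = -7 (I = 1*(-7) = -7)
Y(M) = (-6 + M)*(10 + M) (Y(M) = (10 + M)*(-6 + M) = (-6 + M)*(10 + M))
(Y(2*(-5)) + I) + 265 = ((-60 + (2*(-5))² + 4*(2*(-5))) - 7) + 265 = ((-60 + (-10)² + 4*(-10)) - 7) + 265 = ((-60 + 100 - 40) - 7) + 265 = (0 - 7) + 265 = -7 + 265 = 258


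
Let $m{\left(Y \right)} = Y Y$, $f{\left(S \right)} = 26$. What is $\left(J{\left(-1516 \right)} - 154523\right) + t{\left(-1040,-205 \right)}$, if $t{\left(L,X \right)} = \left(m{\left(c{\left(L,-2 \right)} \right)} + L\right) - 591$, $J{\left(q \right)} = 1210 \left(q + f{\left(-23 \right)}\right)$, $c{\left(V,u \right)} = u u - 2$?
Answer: $-1959050$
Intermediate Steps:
$c{\left(V,u \right)} = -2 + u^{2}$ ($c{\left(V,u \right)} = u^{2} - 2 = -2 + u^{2}$)
$m{\left(Y \right)} = Y^{2}$
$J{\left(q \right)} = 31460 + 1210 q$ ($J{\left(q \right)} = 1210 \left(q + 26\right) = 1210 \left(26 + q\right) = 31460 + 1210 q$)
$t{\left(L,X \right)} = -587 + L$ ($t{\left(L,X \right)} = \left(\left(-2 + \left(-2\right)^{2}\right)^{2} + L\right) - 591 = \left(\left(-2 + 4\right)^{2} + L\right) - 591 = \left(2^{2} + L\right) - 591 = \left(4 + L\right) - 591 = -587 + L$)
$\left(J{\left(-1516 \right)} - 154523\right) + t{\left(-1040,-205 \right)} = \left(\left(31460 + 1210 \left(-1516\right)\right) - 154523\right) - 1627 = \left(\left(31460 - 1834360\right) - 154523\right) - 1627 = \left(-1802900 - 154523\right) - 1627 = -1957423 - 1627 = -1959050$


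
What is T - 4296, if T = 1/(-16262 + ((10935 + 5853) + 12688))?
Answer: -56767343/13214 ≈ -4296.0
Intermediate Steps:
T = 1/13214 (T = 1/(-16262 + (16788 + 12688)) = 1/(-16262 + 29476) = 1/13214 ≈ 7.5677e-5)
T - 4296 = 1/13214 - 4296 = -56767343/13214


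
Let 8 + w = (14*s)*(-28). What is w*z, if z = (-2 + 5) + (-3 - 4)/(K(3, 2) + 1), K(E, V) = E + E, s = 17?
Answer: -13344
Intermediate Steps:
K(E, V) = 2*E
w = -6672 (w = -8 + (14*17)*(-28) = -8 + 238*(-28) = -8 - 6664 = -6672)
z = 2 (z = (-2 + 5) + (-3 - 4)/(2*3 + 1) = 3 - 7/(6 + 1) = 3 - 7/7 = 3 - 7*⅐ = 3 - 1 = 2)
w*z = -6672*2 = -13344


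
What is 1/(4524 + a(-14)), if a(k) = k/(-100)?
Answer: 50/226207 ≈ 0.00022104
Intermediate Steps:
a(k) = -k/100
1/(4524 + a(-14)) = 1/(4524 - 1/100*(-14)) = 1/(4524 + 7/50) = 1/(226207/50) = 50/226207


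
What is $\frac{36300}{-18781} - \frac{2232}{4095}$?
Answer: $- \frac{3024884}{1220765} \approx -2.4779$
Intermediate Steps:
$\frac{36300}{-18781} - \frac{2232}{4095} = 36300 \left(- \frac{1}{18781}\right) - \frac{248}{455} = - \frac{36300}{18781} - \frac{248}{455} = - \frac{3024884}{1220765}$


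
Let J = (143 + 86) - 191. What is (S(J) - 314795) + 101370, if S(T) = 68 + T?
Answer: -213319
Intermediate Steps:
J = 38 (J = 229 - 191 = 38)
(S(J) - 314795) + 101370 = ((68 + 38) - 314795) + 101370 = (106 - 314795) + 101370 = -314689 + 101370 = -213319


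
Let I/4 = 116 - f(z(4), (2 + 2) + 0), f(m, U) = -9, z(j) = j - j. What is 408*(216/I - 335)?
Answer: -17062968/125 ≈ -1.3650e+5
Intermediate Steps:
z(j) = 0
I = 500 (I = 4*(116 - 1*(-9)) = 4*(116 + 9) = 4*125 = 500)
408*(216/I - 335) = 408*(216/500 - 335) = 408*(216*(1/500) - 335) = 408*(54/125 - 335) = 408*(-41821/125) = -17062968/125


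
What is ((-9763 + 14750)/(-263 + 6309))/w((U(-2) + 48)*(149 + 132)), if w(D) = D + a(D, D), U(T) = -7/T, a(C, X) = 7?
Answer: 4987/87537011 ≈ 5.6970e-5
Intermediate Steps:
w(D) = 7 + D (w(D) = D + 7 = 7 + D)
((-9763 + 14750)/(-263 + 6309))/w((U(-2) + 48)*(149 + 132)) = ((-9763 + 14750)/(-263 + 6309))/(7 + (-7/(-2) + 48)*(149 + 132)) = (4987/6046)/(7 + (-7*(-½) + 48)*281) = (4987*(1/6046))/(7 + (7/2 + 48)*281) = 4987/(6046*(7 + (103/2)*281)) = 4987/(6046*(7 + 28943/2)) = 4987/(6046*(28957/2)) = (4987/6046)*(2/28957) = 4987/87537011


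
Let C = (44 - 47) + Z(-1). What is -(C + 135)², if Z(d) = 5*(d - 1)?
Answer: -14884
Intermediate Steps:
Z(d) = -5 + 5*d (Z(d) = 5*(-1 + d) = -5 + 5*d)
C = -13 (C = (44 - 47) + (-5 + 5*(-1)) = -3 + (-5 - 5) = -3 - 10 = -13)
-(C + 135)² = -(-13 + 135)² = -1*122² = -1*14884 = -14884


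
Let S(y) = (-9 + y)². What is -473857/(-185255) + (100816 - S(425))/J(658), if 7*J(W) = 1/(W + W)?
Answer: -123282548420543/185255 ≈ -6.6548e+8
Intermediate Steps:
J(W) = 1/(14*W) (J(W) = 1/(7*(W + W)) = 1/(7*((2*W))) = (1/(2*W))/7 = 1/(14*W))
-473857/(-185255) + (100816 - S(425))/J(658) = -473857/(-185255) + (100816 - (-9 + 425)²)/(((1/14)/658)) = -473857*(-1/185255) + (100816 - 1*416²)/(((1/14)*(1/658))) = 473857/185255 + (100816 - 1*173056)/(1/9212) = 473857/185255 + (100816 - 173056)*9212 = 473857/185255 - 72240*9212 = 473857/185255 - 665474880 = -123282548420543/185255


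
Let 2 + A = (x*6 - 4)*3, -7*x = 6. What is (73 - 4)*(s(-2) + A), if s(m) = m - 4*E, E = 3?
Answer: -20976/7 ≈ -2996.6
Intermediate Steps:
x = -6/7 (x = -⅐*6 = -6/7 ≈ -0.85714)
s(m) = -12 + m (s(m) = m - 4*3 = m - 12 = -12 + m)
A = -206/7 (A = -2 + (-6/7*6 - 4)*3 = -2 + (-36/7 - 4)*3 = -2 - 64/7*3 = -2 - 192/7 = -206/7 ≈ -29.429)
(73 - 4)*(s(-2) + A) = (73 - 4)*((-12 - 2) - 206/7) = 69*(-14 - 206/7) = 69*(-304/7) = -20976/7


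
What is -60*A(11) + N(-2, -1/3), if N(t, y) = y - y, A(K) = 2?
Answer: -120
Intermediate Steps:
N(t, y) = 0
-60*A(11) + N(-2, -1/3) = -60*2 + 0 = -120 + 0 = -120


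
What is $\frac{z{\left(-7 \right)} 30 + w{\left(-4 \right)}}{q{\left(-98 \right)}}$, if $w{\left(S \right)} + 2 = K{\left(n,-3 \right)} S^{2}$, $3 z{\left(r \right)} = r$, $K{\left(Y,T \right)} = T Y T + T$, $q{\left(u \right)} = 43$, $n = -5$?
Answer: $- \frac{840}{43} \approx -19.535$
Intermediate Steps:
$K{\left(Y,T \right)} = T + Y T^{2}$ ($K{\left(Y,T \right)} = Y T^{2} + T = T + Y T^{2}$)
$z{\left(r \right)} = \frac{r}{3}$
$w{\left(S \right)} = -2 - 48 S^{2}$ ($w{\left(S \right)} = -2 + - 3 \left(1 - -15\right) S^{2} = -2 + - 3 \left(1 + 15\right) S^{2} = -2 + \left(-3\right) 16 S^{2} = -2 - 48 S^{2}$)
$\frac{z{\left(-7 \right)} 30 + w{\left(-4 \right)}}{q{\left(-98 \right)}} = \frac{\frac{1}{3} \left(-7\right) 30 - \left(2 + 48 \left(-4\right)^{2}\right)}{43} = \left(\left(- \frac{7}{3}\right) 30 - 770\right) \frac{1}{43} = \left(-70 - 770\right) \frac{1}{43} = \left(-840\right) \frac{1}{43} = - \frac{840}{43}$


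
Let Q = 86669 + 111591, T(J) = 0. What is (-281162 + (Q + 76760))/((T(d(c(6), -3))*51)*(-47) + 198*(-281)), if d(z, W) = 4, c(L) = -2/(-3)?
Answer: 3071/27819 ≈ 0.11039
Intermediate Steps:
c(L) = ⅔ (c(L) = -2*(-⅓) = ⅔)
Q = 198260
(-281162 + (Q + 76760))/((T(d(c(6), -3))*51)*(-47) + 198*(-281)) = (-281162 + (198260 + 76760))/((0*51)*(-47) + 198*(-281)) = (-281162 + 275020)/(0*(-47) - 55638) = -6142/(0 - 55638) = -6142/(-55638) = -6142*(-1/55638) = 3071/27819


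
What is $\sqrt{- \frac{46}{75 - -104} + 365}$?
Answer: $\frac{\sqrt{11686731}}{179} \approx 19.098$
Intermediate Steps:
$\sqrt{- \frac{46}{75 - -104} + 365} = \sqrt{- \frac{46}{75 + 104} + 365} = \sqrt{- \frac{46}{179} + 365} = \sqrt{\frac{65289}{179}} = \frac{\sqrt{11686731}}{179}$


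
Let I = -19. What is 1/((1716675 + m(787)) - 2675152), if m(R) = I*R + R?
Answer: -1/972643 ≈ -1.0281e-6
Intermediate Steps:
m(R) = -18*R (m(R) = -19*R + R = -18*R)
1/((1716675 + m(787)) - 2675152) = 1/((1716675 - 18*787) - 2675152) = 1/((1716675 - 14166) - 2675152) = 1/(1702509 - 2675152) = 1/(-972643) = -1/972643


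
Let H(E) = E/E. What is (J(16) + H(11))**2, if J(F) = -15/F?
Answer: 1/256 ≈ 0.0039063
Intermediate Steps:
H(E) = 1
(J(16) + H(11))**2 = (-15/16 + 1)**2 = (1/16)**2 = 1/256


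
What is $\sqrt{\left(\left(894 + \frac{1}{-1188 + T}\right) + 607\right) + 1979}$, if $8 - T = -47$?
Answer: $\frac{\sqrt{4467236587}}{1133} \approx 58.992$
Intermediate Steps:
$T = 55$ ($T = 8 - -47 = 8 + 47 = 55$)
$\sqrt{\left(\left(894 + \frac{1}{-1188 + T}\right) + 607\right) + 1979} = \sqrt{\left(\left(894 + \frac{1}{-1188 + 55}\right) + 607\right) + 1979} = \sqrt{\left(\left(894 + \frac{1}{-1133}\right) + 607\right) + 1979} = \sqrt{\left(\left(894 - \frac{1}{1133}\right) + 607\right) + 1979} = \sqrt{\left(\frac{1012901}{1133} + 607\right) + 1979} = \sqrt{\frac{1700632}{1133} + 1979} = \sqrt{\frac{3942839}{1133}} = \frac{\sqrt{4467236587}}{1133}$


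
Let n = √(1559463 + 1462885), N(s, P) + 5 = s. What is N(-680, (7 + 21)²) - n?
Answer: -685 - 2*√755587 ≈ -2423.5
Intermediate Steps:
N(s, P) = -5 + s
n = 2*√755587 (n = √3022348 = 2*√755587 ≈ 1738.5)
N(-680, (7 + 21)²) - n = (-5 - 680) - 2*√755587 = -685 - 2*√755587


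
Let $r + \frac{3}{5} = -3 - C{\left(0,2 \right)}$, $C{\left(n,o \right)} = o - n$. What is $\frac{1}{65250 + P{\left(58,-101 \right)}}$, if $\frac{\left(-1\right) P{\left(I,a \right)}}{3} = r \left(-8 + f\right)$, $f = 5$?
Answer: $\frac{5}{325998} \approx 1.5338 \cdot 10^{-5}$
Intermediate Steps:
$r = - \frac{28}{5}$ ($r = - \frac{3}{5} - \left(5 + 0\right) = - \frac{3}{5} - 5 = - \frac{28}{5} \approx -5.6$)
$P{\left(I,a \right)} = - \frac{252}{5}$ ($P{\left(I,a \right)} = - 3 \left(- \frac{28 \left(-8 + 5\right)}{5}\right) = - 3 \left(\left(- \frac{28}{5}\right) \left(-3\right)\right) = \left(-3\right) \frac{84}{5} = - \frac{252}{5}$)
$\frac{1}{65250 + P{\left(58,-101 \right)}} = \frac{1}{65250 - \frac{252}{5}} = \frac{1}{\frac{325998}{5}} = \frac{5}{325998}$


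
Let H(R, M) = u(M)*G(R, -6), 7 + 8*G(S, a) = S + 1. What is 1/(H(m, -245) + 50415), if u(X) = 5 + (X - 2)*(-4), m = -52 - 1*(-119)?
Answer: 8/463893 ≈ 1.7245e-5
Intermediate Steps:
m = 67 (m = -52 + 119 = 67)
u(X) = 13 - 4*X (u(X) = 5 + (-2 + X)*(-4) = 5 + (8 - 4*X) = 13 - 4*X)
G(S, a) = -¾ + S/8 (G(S, a) = -7/8 + (S + 1)/8 = -7/8 + (1 + S)/8 = -7/8 + (⅛ + S/8) = -¾ + S/8)
H(R, M) = (13 - 4*M)*(-¾ + R/8)
1/(H(m, -245) + 50415) = 1/(-(-13 + 4*(-245))*(-6 + 67)/8 + 50415) = 1/(-⅛*(-13 - 980)*61 + 50415) = 1/(-⅛*(-993)*61 + 50415) = 1/(60573/8 + 50415) = 1/(463893/8) = 8/463893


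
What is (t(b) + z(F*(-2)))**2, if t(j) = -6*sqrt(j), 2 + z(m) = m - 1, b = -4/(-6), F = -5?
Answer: 73 - 28*sqrt(6) ≈ 4.4143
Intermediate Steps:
b = 2/3 (b = -4*(-1/6) = 2/3 ≈ 0.66667)
z(m) = -3 + m (z(m) = -2 + (m - 1) = -2 + (-1 + m) = -3 + m)
(t(b) + z(F*(-2)))**2 = (-2*sqrt(6) + (-3 - 5*(-2)))**2 = (-2*sqrt(6) + (-3 + 10))**2 = (-2*sqrt(6) + 7)**2 = (7 - 2*sqrt(6))**2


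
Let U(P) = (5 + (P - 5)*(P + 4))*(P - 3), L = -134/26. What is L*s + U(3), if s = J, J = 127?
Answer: -8509/13 ≈ -654.54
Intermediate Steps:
L = -67/13 (L = -134*1/26 = -67/13 ≈ -5.1538)
s = 127
U(P) = (-3 + P)*(5 + (-5 + P)*(4 + P)) (U(P) = (5 + (-5 + P)*(4 + P))*(-3 + P) = (-3 + P)*(5 + (-5 + P)*(4 + P)))
L*s + U(3) = -67/13*127 + (45 + 3**3 - 12*3 - 4*3**2) = -8509/13 + (45 + 27 - 36 - 4*9) = -8509/13 + (45 + 27 - 36 - 36) = -8509/13 + 0 = -8509/13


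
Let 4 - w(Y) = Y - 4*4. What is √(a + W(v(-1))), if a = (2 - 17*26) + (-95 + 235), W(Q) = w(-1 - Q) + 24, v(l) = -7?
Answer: I*√262 ≈ 16.186*I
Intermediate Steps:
w(Y) = 20 - Y (w(Y) = 4 - (Y - 4*4) = 4 - (Y - 16) = 4 - (-16 + Y) = 4 + (16 - Y) = 20 - Y)
W(Q) = 45 + Q (W(Q) = (20 - (-1 - Q)) + 24 = (20 + (1 + Q)) + 24 = (21 + Q) + 24 = 45 + Q)
a = -300 (a = (2 - 442) + 140 = -440 + 140 = -300)
√(a + W(v(-1))) = √(-300 + (45 - 7)) = √(-300 + 38) = √(-262) = I*√262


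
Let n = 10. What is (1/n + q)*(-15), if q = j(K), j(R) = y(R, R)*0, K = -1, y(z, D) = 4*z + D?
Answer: -3/2 ≈ -1.5000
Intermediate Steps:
y(z, D) = D + 4*z
j(R) = 0 (j(R) = (R + 4*R)*0 = (5*R)*0 = 0)
q = 0
(1/n + q)*(-15) = (1/10 + 0)*(-15) = (⅒ + 0)*(-15) = (⅒)*(-15) = -3/2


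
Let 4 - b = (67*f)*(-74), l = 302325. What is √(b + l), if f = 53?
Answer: √565103 ≈ 751.73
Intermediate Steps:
b = 262778 (b = 4 - 67*53*(-74) = 4 - 3551*(-74) = 4 - 1*(-262774) = 4 + 262774 = 262778)
√(b + l) = √(262778 + 302325) = √565103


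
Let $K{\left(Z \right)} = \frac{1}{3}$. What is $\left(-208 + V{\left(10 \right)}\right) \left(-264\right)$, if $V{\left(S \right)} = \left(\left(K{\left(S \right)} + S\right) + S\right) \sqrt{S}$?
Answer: $54912 - 5368 \sqrt{10} \approx 37937.0$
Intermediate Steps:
$K{\left(Z \right)} = \frac{1}{3}$
$V{\left(S \right)} = \sqrt{S} \left(\frac{1}{3} + 2 S\right)$ ($V{\left(S \right)} = \left(\left(\frac{1}{3} + S\right) + S\right) \sqrt{S} = \left(\frac{1}{3} + 2 S\right) \sqrt{S} = \sqrt{S} \left(\frac{1}{3} + 2 S\right)$)
$\left(-208 + V{\left(10 \right)}\right) \left(-264\right) = \left(-208 + \frac{\sqrt{10} \left(1 + 6 \cdot 10\right)}{3}\right) \left(-264\right) = \left(-208 + \frac{\sqrt{10} \left(1 + 60\right)}{3}\right) \left(-264\right) = \left(-208 + \frac{1}{3} \sqrt{10} \cdot 61\right) \left(-264\right) = \left(-208 + \frac{61 \sqrt{10}}{3}\right) \left(-264\right) = 54912 - 5368 \sqrt{10}$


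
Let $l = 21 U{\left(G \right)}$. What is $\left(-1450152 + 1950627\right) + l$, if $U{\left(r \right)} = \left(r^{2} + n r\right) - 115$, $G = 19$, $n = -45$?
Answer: $487686$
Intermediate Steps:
$U{\left(r \right)} = -115 + r^{2} - 45 r$ ($U{\left(r \right)} = \left(r^{2} - 45 r\right) - 115 = -115 + r^{2} - 45 r$)
$l = -12789$ ($l = 21 \left(-115 + 19^{2} - 855\right) = 21 \left(-115 + 361 - 855\right) = 21 \left(-609\right) = -12789$)
$\left(-1450152 + 1950627\right) + l = \left(-1450152 + 1950627\right) - 12789 = 500475 - 12789 = 487686$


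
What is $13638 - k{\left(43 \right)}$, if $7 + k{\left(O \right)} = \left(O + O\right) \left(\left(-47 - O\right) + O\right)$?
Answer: $17687$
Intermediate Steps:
$k{\left(O \right)} = -7 - 94 O$ ($k{\left(O \right)} = -7 + \left(O + O\right) \left(\left(-47 - O\right) + O\right) = -7 + 2 O \left(-47\right) = -7 - 94 O$)
$13638 - k{\left(43 \right)} = 13638 - \left(-7 - 4042\right) = 13638 - -4049 = 13638 + 4049 = 17687$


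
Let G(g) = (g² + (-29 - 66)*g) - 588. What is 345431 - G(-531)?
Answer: 13613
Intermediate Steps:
G(g) = -588 + g² - 95*g (G(g) = (g² - 95*g) - 588 = -588 + g² - 95*g)
345431 - G(-531) = 345431 - (-588 + (-531)² - 95*(-531)) = 345431 - (-588 + 281961 + 50445) = 345431 - 1*331818 = 345431 - 331818 = 13613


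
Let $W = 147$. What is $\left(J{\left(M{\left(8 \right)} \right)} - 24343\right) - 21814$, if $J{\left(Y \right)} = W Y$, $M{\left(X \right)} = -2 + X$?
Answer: $-45275$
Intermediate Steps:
$J{\left(Y \right)} = 147 Y$
$\left(J{\left(M{\left(8 \right)} \right)} - 24343\right) - 21814 = \left(147 \left(-2 + 8\right) - 24343\right) - 21814 = \left(147 \cdot 6 - 24343\right) - 21814 = \left(882 - 24343\right) - 21814 = -23461 - 21814 = -45275$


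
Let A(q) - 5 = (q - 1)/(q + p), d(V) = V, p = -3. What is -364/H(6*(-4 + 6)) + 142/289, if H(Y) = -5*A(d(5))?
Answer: 15738/1445 ≈ 10.891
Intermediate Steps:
A(q) = 5 + (-1 + q)/(-3 + q) (A(q) = 5 + (q - 1)/(q - 3) = 5 + (-1 + q)/(-3 + q))
H(Y) = -35 (H(Y) = -10*(-8 + 3*5)/(-3 + 5) = -10*(-8 + 15)/2 = -10*7/2 = -5*7 = -35)
-364/H(6*(-4 + 6)) + 142/289 = -364/(-35) + 142/289 = -364*(-1/35) + 142*(1/289) = 52/5 + 142/289 = 15738/1445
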